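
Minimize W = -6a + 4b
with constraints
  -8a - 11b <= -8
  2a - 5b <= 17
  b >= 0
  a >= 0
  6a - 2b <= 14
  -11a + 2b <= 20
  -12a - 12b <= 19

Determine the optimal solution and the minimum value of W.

Corner points and W = -6a + 4b:
  (1, 0) → W = -6
  (0, 8/11) → W = 32/11
  (7/3, 0) → W = -14
  (0, 10) → W = 40
The feasible region is unbounded (it extends along (2, 11), (1, 3)), but W strictly increases along every unbounded feasible direction, so there is no improving ray and the minimum is attained at a vertex.

The binding constraints are b = 0 and 6a - 2b = 14.
Solving simultaneously gives a = 7/3, b = 0.

a = 7/3, b = 0, minimum W = -14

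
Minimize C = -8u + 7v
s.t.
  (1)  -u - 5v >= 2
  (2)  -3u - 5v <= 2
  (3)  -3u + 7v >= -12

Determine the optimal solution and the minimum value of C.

u = 23/11, v = -9/11, minimum C = -247/11

The binding constraints are -u - 5v = 2 and -3u + 7v = -12.
Solving simultaneously gives u = 23/11, v = -9/11.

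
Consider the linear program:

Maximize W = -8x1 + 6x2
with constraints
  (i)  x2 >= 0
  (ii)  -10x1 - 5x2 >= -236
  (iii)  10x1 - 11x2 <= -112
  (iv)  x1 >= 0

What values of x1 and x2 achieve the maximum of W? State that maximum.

Corner points and W = -8x1 + 6x2:
  (509/40, 87/4) → W = 287/10
  (0, 236/5) → W = 1416/5
  (0, 112/11) → W = 672/11

The optimum lies where -10x1 - 5x2 = -236 and x1 = 0.
Solving simultaneously gives x1 = 0, x2 = 236/5.

x1 = 0, x2 = 236/5, maximum W = 1416/5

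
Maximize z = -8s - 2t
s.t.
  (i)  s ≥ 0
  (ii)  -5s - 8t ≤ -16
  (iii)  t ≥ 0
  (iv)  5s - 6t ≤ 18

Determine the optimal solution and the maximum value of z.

Extreme points and z = -8s - 2t:
  (0, 2) → z = -4
  (16/5, 0) → z = -128/5
  (18/5, 0) → z = -144/5
The feasible region is unbounded (it extends along (0, 1), (6, 5)), but z strictly decreases along every unbounded feasible direction, so there is no improving ray and the maximum is attained at a vertex.

The optimum lies where s = 0 and -5s - 8t = -16.
Solving simultaneously gives s = 0, t = 2.

s = 0, t = 2, maximum z = -4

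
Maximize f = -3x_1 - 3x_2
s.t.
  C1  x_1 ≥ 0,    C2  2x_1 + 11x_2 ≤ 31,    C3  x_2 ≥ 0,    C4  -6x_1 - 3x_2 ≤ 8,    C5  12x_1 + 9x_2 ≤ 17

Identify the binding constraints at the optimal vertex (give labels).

C1 and C3

Extreme points and f = -3x_1 - 3x_2:
  (0, 0) → f = 0
  (0, 17/9) → f = -17/3
  (17/12, 0) → f = -17/4

The maximum is at (0, 0). Substituting into each constraint, equality holds for C1 and C3; the remaining constraints have slack.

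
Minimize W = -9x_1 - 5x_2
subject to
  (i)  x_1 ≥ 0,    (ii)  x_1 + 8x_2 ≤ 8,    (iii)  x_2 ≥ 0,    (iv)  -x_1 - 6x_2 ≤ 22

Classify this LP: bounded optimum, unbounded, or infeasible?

Extreme points and W = -9x_1 - 5x_2:
  (0, 1) → W = -5
  (0, 0) → W = 0
  (8, 0) → W = -72
The feasible region has finitely many vertices and no improving ray; the minimum is -72 at (8, 0).

bounded optimum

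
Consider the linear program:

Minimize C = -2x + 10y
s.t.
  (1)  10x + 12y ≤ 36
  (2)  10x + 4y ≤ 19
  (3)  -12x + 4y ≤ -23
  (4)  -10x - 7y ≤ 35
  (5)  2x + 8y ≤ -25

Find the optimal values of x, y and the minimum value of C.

x = 91/10, y = -18, minimum C = -991/5

Vertices and C = -2x + 10y:
  (91/10, -18) → C = -991/5
  (7/2, -4) → C = -47
  (21/124, -325/62) → C = -3271/62
  (21/26, -173/52) → C = -907/26

The optimum lies where 10x + 4y = 19 and -10x - 7y = 35.
Solving simultaneously gives x = 91/10, y = -18.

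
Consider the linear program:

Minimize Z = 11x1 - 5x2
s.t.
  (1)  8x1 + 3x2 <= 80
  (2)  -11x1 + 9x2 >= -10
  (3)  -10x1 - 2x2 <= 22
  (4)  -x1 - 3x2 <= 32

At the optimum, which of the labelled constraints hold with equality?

Vertices and Z = 11x1 - 5x2:
  (50/7, 160/21) → Z = 850/21
  (-113/7, 488/7) → Z = -3683/7
  (-89/56, -171/56) → Z = -31/14

The minimum is at (-113/7, 488/7). Substituting into each constraint, equality holds for (1) and (3); the remaining constraints have slack.

(1) and (3)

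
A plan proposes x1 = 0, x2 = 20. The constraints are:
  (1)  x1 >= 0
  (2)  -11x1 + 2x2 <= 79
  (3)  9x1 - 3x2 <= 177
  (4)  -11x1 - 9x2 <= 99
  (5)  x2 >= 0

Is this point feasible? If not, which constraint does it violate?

(1): 0 ≥ 0 ✓
(2): 40 ≤ 79 ✓
(3): -60 ≤ 177 ✓
(4): -180 ≤ 99 ✓
(5): 20 ≥ 0 ✓

feasible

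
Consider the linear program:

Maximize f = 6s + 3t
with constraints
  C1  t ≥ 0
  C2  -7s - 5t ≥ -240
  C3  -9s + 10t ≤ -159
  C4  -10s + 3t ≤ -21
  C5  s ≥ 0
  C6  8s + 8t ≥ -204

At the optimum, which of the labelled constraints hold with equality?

C1 and C2

Feasible corners and f = 6s + 3t:
  (240/7, 0) → f = 1440/7
  (53/3, 0) → f = 106
  (639/23, 1047/115) → f = 22311/115

The maximum is at (240/7, 0). Substituting into each constraint, equality holds for C1 and C2; the remaining constraints have slack.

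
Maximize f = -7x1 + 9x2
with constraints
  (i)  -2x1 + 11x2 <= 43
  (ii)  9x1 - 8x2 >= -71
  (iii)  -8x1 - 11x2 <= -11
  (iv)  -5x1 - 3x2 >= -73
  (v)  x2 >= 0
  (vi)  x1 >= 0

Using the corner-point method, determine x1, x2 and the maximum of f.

x1 = 0, x2 = 43/11, maximum f = 387/11

Feasible corners and f = -7x1 + 9x2:
  (674/61, 361/61) → f = -1469/61
  (0, 43/11) → f = 387/11
  (11/8, 0) → f = -77/8
  (0, 1) → f = 9
  (73/5, 0) → f = -511/5

The binding constraints are -2x1 + 11x2 = 43 and x1 = 0.
Solving simultaneously gives x1 = 0, x2 = 43/11.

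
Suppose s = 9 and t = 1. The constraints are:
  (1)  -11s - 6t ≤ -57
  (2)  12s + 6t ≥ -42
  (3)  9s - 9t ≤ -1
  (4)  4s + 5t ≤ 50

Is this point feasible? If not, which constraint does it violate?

Constraint (3): 9s - 9t = 72, which is not ≤ -1. All other constraints are satisfied.

not feasible — violates (3)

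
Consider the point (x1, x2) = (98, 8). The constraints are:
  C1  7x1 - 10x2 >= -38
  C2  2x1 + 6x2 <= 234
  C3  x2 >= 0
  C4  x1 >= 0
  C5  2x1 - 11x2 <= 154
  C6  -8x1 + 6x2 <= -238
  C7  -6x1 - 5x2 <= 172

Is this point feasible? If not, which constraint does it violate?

not feasible — violates C2

Constraint C2: 2x1 + 6x2 = 244, which is not ≤ 234. All other constraints are satisfied.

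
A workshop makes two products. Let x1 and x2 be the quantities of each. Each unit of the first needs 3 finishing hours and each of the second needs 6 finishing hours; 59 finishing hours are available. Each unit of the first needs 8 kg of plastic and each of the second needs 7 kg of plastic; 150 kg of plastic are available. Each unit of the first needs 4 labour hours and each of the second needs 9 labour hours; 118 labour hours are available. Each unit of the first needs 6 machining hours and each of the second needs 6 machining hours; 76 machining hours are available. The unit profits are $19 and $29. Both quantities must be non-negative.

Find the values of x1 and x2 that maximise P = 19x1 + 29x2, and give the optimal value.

Feasible corners and P = 19x1 + 29x2:
  (0, 0) → P = 0
  (0, 59/6) → P = 1711/6
  (38/3, 0) → P = 722/3
  (17/3, 7) → P = 932/3

x1 = 17/3, x2 = 7, maximum P = 932/3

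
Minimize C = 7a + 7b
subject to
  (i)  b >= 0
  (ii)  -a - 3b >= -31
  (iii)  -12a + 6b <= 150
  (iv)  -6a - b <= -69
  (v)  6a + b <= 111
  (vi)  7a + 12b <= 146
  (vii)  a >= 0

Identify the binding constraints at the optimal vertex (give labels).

(i) and (iv)

Extreme points and C = 7a + 7b:
  (23/2, 0) → C = 161/2
  (37/2, 0) → C = 259/2
  (682/65, 393/65) → C = 1505/13
  (1186/65, 99/65) → C = 1799/13

The minimum is at (23/2, 0). Substituting into each constraint, equality holds for (i) and (iv); the remaining constraints have slack.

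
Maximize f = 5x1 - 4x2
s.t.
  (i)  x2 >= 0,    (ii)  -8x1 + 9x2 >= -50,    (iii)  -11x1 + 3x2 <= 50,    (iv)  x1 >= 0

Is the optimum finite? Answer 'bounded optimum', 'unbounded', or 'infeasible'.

unbounded

From the feasible point (25/4, 0), moving in the direction (9, 8) keeps every constraint satisfied while f increases without bound.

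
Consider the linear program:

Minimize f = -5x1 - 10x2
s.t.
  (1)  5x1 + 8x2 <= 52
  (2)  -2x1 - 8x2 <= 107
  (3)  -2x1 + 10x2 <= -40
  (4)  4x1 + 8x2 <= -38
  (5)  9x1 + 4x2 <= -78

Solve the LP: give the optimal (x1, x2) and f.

x1 = -310/49, x2 = -258/49, minimum f = 590/7

Corner points and f = -5x1 - 10x2:
  (-125/6, -49/6) → f = 1115/6
  (-49/16, -807/64) → f = 4525/32
  (-310/49, -258/49) → f = 590/7

The optimum lies where -2x1 + 10x2 = -40 and 9x1 + 4x2 = -78.
Solving simultaneously gives x1 = -310/49, x2 = -258/49.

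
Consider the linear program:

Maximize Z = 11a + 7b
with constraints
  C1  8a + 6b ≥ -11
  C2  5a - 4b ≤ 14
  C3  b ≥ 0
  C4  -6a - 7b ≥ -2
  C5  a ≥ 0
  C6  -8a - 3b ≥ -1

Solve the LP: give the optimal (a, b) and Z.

a = 1/38, b = 5/19, maximum Z = 81/38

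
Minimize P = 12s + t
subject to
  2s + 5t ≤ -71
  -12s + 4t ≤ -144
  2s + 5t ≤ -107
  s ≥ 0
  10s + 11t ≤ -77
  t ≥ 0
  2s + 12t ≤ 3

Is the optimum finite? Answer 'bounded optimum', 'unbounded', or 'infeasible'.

infeasible

The boundaries -12s + 4t = -144 and 2s + 5t = -107 meet at (73/17, -393/17), but that point violates t ≥ 0. Every candidate vertex is excluded by some other constraint, so the feasible region is empty.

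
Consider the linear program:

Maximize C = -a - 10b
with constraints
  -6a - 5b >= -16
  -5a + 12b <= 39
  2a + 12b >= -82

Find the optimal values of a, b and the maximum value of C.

At the optimal vertex, -6a - 5b = -16 and 2a + 12b = -82.
Solving simultaneously gives a = 301/31, b = -262/31.

a = 301/31, b = -262/31, maximum C = 2319/31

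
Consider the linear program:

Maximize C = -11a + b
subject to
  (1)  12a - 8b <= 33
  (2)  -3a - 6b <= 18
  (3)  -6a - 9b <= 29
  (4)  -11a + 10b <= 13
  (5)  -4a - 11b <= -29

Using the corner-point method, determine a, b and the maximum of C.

Feasible corners and C = -11a + b:
  (217/16, 519/32) → C = -4255/32
  (595/164, 54/41) → C = -6329/164
  (21/23, 53/23) → C = -178/23

At the optimal vertex, -11a + 10b = 13 and -4a - 11b = -29.
Solving simultaneously gives a = 21/23, b = 53/23.

a = 21/23, b = 53/23, maximum C = -178/23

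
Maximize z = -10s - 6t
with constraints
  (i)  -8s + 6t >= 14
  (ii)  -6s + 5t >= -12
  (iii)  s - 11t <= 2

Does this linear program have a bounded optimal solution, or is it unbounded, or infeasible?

From the feasible point (-83/41, -15/41), moving in the direction (-11, -1) keeps every constraint satisfied while z increases without bound.

unbounded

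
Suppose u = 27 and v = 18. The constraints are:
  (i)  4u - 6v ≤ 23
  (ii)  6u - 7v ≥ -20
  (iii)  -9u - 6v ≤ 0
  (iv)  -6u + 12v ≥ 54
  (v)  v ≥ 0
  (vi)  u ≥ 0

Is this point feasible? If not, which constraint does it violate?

feasible

(i): 0 ≤ 23 ✓
(ii): 36 ≥ -20 ✓
(iii): -351 ≤ 0 ✓
(iv): 54 ≥ 54 ✓
(v): 18 ≥ 0 ✓
(vi): 27 ≥ 0 ✓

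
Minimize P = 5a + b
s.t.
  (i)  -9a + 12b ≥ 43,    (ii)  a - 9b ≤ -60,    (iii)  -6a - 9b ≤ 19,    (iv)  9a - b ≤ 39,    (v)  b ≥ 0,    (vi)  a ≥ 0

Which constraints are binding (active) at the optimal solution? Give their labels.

Corner points and P = 5a + b:
  (111/23, 497/69) → P = 94/3
  (511/99, 82/11) → P = 3293/99
  (0, 20/3) → P = 20/3
The feasible region is unbounded (it extends along (0, 1), (1, 9)), but P strictly increases along every unbounded feasible direction, so there is no improving ray and the minimum is attained at a vertex.

The minimum is at (0, 20/3). Substituting into each constraint, equality holds for (ii) and (vi); the remaining constraints have slack.

(ii) and (vi)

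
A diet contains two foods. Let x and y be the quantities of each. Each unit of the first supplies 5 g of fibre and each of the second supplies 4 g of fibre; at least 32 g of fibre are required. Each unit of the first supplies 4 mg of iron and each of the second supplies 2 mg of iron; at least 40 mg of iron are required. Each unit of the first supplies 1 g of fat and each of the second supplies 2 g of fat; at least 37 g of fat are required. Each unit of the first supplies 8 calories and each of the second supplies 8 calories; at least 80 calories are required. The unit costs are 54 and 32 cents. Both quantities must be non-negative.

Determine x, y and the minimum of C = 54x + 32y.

x = 1, y = 18, minimum C = 630

The feasible region is unbounded (it extends along (0, 1), (1, 0)), but C strictly increases along every unbounded feasible direction, so there is no improving ray and the minimum is attained at a vertex.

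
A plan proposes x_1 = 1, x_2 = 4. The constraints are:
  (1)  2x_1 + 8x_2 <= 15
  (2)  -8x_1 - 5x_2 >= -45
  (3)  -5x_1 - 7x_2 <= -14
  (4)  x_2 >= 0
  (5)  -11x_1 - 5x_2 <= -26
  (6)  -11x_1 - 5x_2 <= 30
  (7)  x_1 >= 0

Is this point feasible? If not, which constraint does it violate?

Constraint (1): 2x_1 + 8x_2 = 34, which is not ≤ 15. All other constraints are satisfied.

not feasible — violates (1)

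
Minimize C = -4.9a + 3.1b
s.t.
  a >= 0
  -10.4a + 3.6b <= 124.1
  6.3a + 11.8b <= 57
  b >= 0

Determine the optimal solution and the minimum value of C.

Vertices and C = -4.9a + 3.1b:
  (0, 285/59) → C = 1767/118
  (0, 0) → C = 0
  (190/21, 0) → C = -133/3

a = 190/21, b = 0, minimum C = -133/3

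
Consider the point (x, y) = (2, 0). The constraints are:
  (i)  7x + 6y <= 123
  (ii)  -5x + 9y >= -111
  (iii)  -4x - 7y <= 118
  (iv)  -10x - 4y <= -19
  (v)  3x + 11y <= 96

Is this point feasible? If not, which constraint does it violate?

(i): 14 ≤ 123 ✓
(ii): -10 ≥ -111 ✓
(iii): -8 ≤ 118 ✓
(iv): -20 ≤ -19 ✓
(v): 6 ≤ 96 ✓

feasible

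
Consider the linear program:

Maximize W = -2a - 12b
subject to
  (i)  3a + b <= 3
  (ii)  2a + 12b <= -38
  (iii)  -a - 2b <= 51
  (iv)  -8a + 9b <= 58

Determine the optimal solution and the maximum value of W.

a = 57/5, b = -156/5, maximum W = 1758/5

Extreme points and W = -2a - 12b:
  (37/17, -60/17) → W = 38
  (57/5, -156/5) → W = 1758/5
  (-173/19, -94/57) → W = 38
  (-23, -14) → W = 214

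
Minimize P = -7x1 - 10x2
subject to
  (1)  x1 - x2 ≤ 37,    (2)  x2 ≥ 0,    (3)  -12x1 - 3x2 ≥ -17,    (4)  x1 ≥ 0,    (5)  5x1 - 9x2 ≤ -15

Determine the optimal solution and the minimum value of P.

x1 = 0, x2 = 17/3, minimum P = -170/3

Feasible corners and P = -7x1 - 10x2:
  (0, 17/3) → P = -170/3
  (36/41, 265/123) → P = -3406/123
  (0, 5/3) → P = -50/3

The optimum lies where -12x1 - 3x2 = -17 and x1 = 0.
Solving simultaneously gives x1 = 0, x2 = 17/3.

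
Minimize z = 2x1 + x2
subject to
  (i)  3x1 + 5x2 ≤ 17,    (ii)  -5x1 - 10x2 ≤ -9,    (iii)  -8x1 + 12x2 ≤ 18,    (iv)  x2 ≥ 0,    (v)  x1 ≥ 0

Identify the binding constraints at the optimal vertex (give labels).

(ii) and (v)

Extreme points and z = 2x1 + x2:
  (3/2, 5/2) → z = 11/2
  (17/3, 0) → z = 34/3
  (9/5, 0) → z = 18/5
  (0, 9/10) → z = 9/10
  (0, 3/2) → z = 3/2

The minimum is at (0, 9/10). Substituting into each constraint, equality holds for (ii) and (v); the remaining constraints have slack.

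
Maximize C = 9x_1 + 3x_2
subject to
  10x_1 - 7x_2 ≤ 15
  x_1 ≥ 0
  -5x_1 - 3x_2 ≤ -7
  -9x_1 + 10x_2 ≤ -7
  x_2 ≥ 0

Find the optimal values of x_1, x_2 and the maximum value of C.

x_1 = 101/37, x_2 = 65/37, maximum C = 1104/37

Corner points and C = 9x_1 + 3x_2:
  (101/37, 65/37) → C = 1104/37
  (3/2, 0) → C = 27/2
  (13/11, 4/11) → C = 129/11
  (7/5, 0) → C = 63/5

At the optimal vertex, 10x_1 - 7x_2 = 15 and -9x_1 + 10x_2 = -7.
Solving simultaneously gives x_1 = 101/37, x_2 = 65/37.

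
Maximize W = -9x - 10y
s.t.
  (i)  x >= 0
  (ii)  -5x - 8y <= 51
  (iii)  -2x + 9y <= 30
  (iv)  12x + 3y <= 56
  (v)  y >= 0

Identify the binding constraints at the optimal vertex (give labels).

Corner points and W = -9x - 10y:
  (0, 10/3) → W = -100/3
  (0, 0) → W = 0
  (69/19, 236/57) → W = -4223/57
  (14/3, 0) → W = -42

The maximum is at (0, 0). Substituting into each constraint, equality holds for (i) and (v); the remaining constraints have slack.

(i) and (v)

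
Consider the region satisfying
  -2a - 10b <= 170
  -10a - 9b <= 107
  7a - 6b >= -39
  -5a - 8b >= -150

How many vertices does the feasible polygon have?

4

Of the 6 pairwise boundary intersections, those satisfying every inequality are:
  (230/41, -743/41)
  (1430/17, -575/17)
  (-331/41, -359/123)
  (294/43, 1245/86)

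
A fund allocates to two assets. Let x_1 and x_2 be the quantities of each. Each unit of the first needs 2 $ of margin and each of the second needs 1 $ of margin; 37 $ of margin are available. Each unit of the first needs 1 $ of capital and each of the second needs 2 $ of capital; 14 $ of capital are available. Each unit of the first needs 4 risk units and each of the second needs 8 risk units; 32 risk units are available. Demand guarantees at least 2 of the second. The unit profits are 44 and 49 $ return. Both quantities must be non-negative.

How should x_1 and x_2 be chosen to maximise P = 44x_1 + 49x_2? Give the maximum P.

x_1 = 4, x_2 = 2, maximum P = 274

Extreme points and P = 44x_1 + 49x_2:
  (0, 4) → P = 196
  (0, 2) → P = 98
  (4, 2) → P = 274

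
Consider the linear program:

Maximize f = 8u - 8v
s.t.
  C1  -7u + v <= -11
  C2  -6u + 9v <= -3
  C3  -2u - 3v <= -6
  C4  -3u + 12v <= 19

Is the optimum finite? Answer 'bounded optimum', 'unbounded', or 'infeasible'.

From the feasible point (7/4, 5/6), moving in the direction (3, -2) keeps every constraint satisfied while f increases without bound.

unbounded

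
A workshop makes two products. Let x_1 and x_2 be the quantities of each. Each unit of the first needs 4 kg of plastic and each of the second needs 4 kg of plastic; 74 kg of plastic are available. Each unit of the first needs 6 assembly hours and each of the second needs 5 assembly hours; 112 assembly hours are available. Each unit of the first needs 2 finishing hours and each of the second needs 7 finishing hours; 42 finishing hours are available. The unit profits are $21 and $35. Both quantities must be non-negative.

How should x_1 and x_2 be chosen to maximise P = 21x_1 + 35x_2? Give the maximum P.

Extreme points and P = 21x_1 + 35x_2:
  (0, 0) → P = 0
  (0, 6) → P = 210
  (37/2, 0) → P = 777/2
  (35/2, 1) → P = 805/2

At the optimal vertex, 4x_1 + 4x_2 = 74 and 2x_1 + 7x_2 = 42.
Solving simultaneously gives x_1 = 35/2, x_2 = 1.

x_1 = 35/2, x_2 = 1, maximum P = 805/2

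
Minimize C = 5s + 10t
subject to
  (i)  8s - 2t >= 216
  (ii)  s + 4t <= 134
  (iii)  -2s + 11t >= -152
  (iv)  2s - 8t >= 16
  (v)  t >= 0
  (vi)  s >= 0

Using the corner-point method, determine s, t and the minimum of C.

Corner points and C = 5s + 10t:
  (424/15, 76/15) → C = 192
  (27, 0) → C = 135
  (2082/19, 116/19) → C = 11570/19
  (71, 63/4) → C = 1025/2
  (76, 0) → C = 380

The optimum lies where 8s - 2t = 216 and t = 0.
Solving simultaneously gives s = 27, t = 0.

s = 27, t = 0, minimum C = 135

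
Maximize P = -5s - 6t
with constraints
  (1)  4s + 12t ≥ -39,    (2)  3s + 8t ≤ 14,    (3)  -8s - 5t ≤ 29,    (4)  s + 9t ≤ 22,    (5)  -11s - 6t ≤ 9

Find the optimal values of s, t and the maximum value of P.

s = 7/6, t = -131/36, maximum P = 16

Corner points and P = -5s - 6t:
  (120, -173/4) → P = -681/2
  (7/6, -131/36) → P = 16
  (-78/35, 181/70) → P = -153/35

The binding constraints are 4s + 12t = -39 and -11s - 6t = 9.
Solving simultaneously gives s = 7/6, t = -131/36.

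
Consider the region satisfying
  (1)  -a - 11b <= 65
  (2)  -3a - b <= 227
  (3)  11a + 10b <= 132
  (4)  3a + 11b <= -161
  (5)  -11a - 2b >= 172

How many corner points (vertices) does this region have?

3

The feasible vertices (each the meet of two boundaries and inside every other half-plane) are:
  (-76, 1)
  (-48, -17/11)
  (-1168/15, 33/5)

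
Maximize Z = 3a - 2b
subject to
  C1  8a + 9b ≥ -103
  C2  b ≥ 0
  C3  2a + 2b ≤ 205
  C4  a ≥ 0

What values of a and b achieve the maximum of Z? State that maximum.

a = 205/2, b = 0, maximum Z = 615/2

Vertices and Z = 3a - 2b:
  (205/2, 0) → Z = 615/2
  (0, 0) → Z = 0
  (0, 205/2) → Z = -205

The optimum lies where b = 0 and 2a + 2b = 205.
Solving simultaneously gives a = 205/2, b = 0.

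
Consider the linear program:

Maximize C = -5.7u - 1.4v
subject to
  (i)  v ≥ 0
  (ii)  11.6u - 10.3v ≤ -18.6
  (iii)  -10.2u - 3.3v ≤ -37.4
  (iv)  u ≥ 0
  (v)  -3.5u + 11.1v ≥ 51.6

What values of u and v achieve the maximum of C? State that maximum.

Extreme points and C = -5.7u - 1.4v:
  (32502/9271, 53346/9271) → C = -1299729/46355
  (0, 34/3) → C = -238/15
  (8162/4159, 65722/12477) → C = -231581/12477
The feasible region is unbounded (it extends along (0, 1), (103, 116)), but C strictly decreases along every unbounded feasible direction, so there is no improving ray and the maximum is attained at a vertex.

u = 0, v = 34/3, maximum C = -238/15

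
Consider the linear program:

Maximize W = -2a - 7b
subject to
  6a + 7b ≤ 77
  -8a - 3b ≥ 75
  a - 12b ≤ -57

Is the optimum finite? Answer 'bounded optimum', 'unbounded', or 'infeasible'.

From the feasible point (-378/19, 533/19), moving in the direction (-12, -1) keeps every constraint satisfied while W increases without bound.

unbounded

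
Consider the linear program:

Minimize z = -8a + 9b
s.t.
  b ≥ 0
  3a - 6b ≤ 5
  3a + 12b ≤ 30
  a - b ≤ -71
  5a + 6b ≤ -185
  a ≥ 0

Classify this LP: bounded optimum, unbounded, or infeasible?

infeasible

The boundaries b = 0 and a - b = -71 meet at (-71, 0), but that point violates a ≥ 0. Every candidate vertex is excluded by some other constraint, so the feasible region is empty.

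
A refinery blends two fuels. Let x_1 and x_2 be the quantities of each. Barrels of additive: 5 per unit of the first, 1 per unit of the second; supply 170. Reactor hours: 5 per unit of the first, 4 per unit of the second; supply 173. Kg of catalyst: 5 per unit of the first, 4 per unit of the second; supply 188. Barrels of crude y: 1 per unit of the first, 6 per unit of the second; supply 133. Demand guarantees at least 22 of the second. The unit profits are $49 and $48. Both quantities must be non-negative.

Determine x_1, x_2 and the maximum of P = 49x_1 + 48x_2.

x_1 = 1, x_2 = 22, maximum P = 1105

The optimum lies where x_1 + 6x_2 = 133 and x_2 = 22.
Solving simultaneously gives x_1 = 1, x_2 = 22.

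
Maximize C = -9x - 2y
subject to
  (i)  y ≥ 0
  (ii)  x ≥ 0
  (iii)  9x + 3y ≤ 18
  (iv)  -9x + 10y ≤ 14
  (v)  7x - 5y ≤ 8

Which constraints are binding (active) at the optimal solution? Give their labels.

(i) and (ii)

Corner points and C = -9x - 2y:
  (0, 0) → C = 0
  (8/7, 0) → C = -72/7
  (0, 7/5) → C = -14/5
  (46/39, 32/13) → C = -202/13
  (19/11, 9/11) → C = -189/11

The maximum is at (0, 0). Substituting into each constraint, equality holds for (i) and (ii); the remaining constraints have slack.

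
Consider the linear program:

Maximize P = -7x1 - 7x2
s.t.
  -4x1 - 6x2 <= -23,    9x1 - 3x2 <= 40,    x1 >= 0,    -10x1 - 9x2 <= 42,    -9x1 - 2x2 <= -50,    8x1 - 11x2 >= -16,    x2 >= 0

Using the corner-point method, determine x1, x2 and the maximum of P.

Extreme points and P = -7x1 - 7x2:
  (46/9, 2) → P = -448/9
  (488/75, 464/75) → P = -6664/75
  (518/115, 544/115) → P = -7434/115

x1 = 46/9, x2 = 2, maximum P = -448/9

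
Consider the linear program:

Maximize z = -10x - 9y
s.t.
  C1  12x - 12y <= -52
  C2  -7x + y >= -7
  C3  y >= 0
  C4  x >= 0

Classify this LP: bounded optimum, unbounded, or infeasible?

bounded optimum

Extreme points and z = -10x - 9y:
  (17/9, 56/9) → z = -674/9
  (0, 13/3) → z = -39
The feasible region has finitely many vertices and no improving ray; the maximum is -39 at (0, 13/3).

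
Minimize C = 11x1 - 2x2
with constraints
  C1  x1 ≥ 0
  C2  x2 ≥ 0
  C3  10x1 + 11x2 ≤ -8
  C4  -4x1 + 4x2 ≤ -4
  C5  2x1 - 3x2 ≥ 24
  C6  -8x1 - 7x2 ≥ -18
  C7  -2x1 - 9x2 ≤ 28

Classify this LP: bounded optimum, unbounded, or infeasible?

The boundaries -8x1 - 7x2 = -18 and -2x1 - 9x2 = 28 meet at (179/29, -130/29), but that point violates x2 ≥ 0. Every candidate vertex is excluded by some other constraint, so the feasible region is empty.

infeasible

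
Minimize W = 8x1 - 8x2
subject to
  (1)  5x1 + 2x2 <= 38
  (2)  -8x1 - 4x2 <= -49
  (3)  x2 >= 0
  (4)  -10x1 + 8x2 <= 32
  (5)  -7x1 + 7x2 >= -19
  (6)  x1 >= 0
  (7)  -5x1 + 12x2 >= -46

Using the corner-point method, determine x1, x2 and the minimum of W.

x1 = 4, x2 = 9, minimum W = -40

Extreme points and W = 8x1 - 8x2:
  (4, 9) → W = -40
  (304/49, 171/49) → W = 152/7
  (33/13, 373/52) → W = -482/13
  (419/84, 191/84) → W = 152/7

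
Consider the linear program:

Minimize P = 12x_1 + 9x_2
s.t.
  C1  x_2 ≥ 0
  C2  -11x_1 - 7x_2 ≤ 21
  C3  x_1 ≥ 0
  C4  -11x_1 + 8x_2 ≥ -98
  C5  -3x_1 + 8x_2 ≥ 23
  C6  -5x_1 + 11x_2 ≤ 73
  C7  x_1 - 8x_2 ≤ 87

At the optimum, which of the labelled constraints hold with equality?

C3 and C5

Feasible corners and P = 12x_1 + 9x_2:
  (0, 23/8) → P = 207/8
  (0, 73/11) → P = 657/11
  (121/8, 547/64) → P = 16539/64
  (554/27, 431/27) → P = 3509/9

The minimum is at (0, 23/8). Substituting into each constraint, equality holds for C3 and C5; the remaining constraints have slack.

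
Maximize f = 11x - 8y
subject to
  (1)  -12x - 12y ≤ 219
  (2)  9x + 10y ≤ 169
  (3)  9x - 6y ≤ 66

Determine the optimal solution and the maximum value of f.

x = -29/10, y = -307/20, maximum f = 909/10

At the optimal vertex, -12x - 12y = 219 and 9x - 6y = 66.
Solving simultaneously gives x = -29/10, y = -307/20.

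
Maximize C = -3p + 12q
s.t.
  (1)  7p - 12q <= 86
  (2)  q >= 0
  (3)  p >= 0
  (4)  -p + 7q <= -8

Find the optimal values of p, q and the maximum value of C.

p = 8, q = 0, maximum C = -24

Vertices and C = -3p + 12q:
  (86/7, 0) → C = -258/7
  (506/37, 30/37) → C = -1158/37
  (8, 0) → C = -24

The binding constraints are q = 0 and -p + 7q = -8.
Solving simultaneously gives p = 8, q = 0.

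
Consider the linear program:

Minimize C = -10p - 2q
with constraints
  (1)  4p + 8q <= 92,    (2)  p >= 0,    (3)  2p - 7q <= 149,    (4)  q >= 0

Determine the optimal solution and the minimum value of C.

Vertices and C = -10p - 2q:
  (0, 23/2) → C = -23
  (23, 0) → C = -230
  (0, 0) → C = 0

p = 23, q = 0, minimum C = -230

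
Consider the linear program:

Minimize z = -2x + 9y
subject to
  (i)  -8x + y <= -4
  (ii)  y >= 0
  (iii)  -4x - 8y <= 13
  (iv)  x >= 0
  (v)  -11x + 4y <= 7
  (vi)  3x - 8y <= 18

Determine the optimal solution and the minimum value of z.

x = 6, y = 0, minimum z = -12

Corner points and z = -2x + 9y:
  (1/2, 0) → z = -1
  (23/21, 100/21) → z = 122/3
  (6, 0) → z = -12
The feasible region is unbounded (it extends along (8, 3), (4, 11)), but z strictly increases along every unbounded feasible direction, so there is no improving ray and the minimum is attained at a vertex.

At the optimal vertex, y = 0 and 3x - 8y = 18.
Solving simultaneously gives x = 6, y = 0.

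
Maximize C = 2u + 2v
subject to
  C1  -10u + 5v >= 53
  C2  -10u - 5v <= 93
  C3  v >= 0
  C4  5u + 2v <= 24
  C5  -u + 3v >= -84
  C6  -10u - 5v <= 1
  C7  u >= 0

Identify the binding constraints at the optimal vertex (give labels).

Extreme points and C = 2u + 2v:
  (14/45, 101/9) → C = 346/15
  (0, 53/5) → C = 106/5
  (0, 12) → C = 24

The maximum is at (0, 12). Substituting into each constraint, equality holds for C4 and C7; the remaining constraints have slack.

C4 and C7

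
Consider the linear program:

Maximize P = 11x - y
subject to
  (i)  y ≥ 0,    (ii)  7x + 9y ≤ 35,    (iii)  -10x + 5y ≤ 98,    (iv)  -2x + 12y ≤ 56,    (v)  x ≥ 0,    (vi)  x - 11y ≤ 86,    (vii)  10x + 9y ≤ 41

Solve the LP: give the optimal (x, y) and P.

x = 41/10, y = 0, maximum P = 451/10

Corner points and P = 11x - y:
  (0, 0) → P = 0
  (41/10, 0) → P = 451/10
  (0, 35/9) → P = -35/9
  (2, 7/3) → P = 59/3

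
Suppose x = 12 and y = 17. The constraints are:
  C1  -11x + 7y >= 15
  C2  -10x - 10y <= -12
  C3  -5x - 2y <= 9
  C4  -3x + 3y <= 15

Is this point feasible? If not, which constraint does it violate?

Constraint C1: -11x + 7y = -13, which is not ≥ 15. All other constraints are satisfied.

not feasible — violates C1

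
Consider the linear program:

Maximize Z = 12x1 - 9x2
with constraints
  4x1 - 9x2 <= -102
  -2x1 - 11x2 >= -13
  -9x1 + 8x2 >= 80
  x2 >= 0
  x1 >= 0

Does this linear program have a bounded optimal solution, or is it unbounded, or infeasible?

infeasible

The boundaries 4x1 - 9x2 = -102 and -2x1 - 11x2 = -13 meet at (-1005/62, 128/31), but that point violates x1 ≥ 0. Every candidate vertex is excluded by some other constraint, so the feasible region is empty.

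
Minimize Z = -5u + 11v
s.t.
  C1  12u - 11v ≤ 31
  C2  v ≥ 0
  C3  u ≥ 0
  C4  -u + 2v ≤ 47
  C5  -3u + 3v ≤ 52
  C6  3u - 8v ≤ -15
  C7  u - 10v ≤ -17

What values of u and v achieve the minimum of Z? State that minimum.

Feasible corners and Z = -5u + 11v:
  (579/13, 595/13) → Z = 3650/13
  (59/9, 13/3) → Z = 134/9
  (0, 52/3) → Z = 572/3
  (0, 15/8) → Z = 165/8
  (37/3, 89/3) → Z = 794/3

u = 59/9, v = 13/3, minimum Z = 134/9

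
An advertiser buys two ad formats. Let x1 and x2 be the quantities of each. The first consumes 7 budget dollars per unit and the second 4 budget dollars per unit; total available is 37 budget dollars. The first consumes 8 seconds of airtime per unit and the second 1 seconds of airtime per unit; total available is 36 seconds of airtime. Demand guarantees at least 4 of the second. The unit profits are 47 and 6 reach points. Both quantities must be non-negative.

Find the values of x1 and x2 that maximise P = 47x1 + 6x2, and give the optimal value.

x1 = 3, x2 = 4, maximum P = 165

Extreme points and P = 47x1 + 6x2:
  (0, 37/4) → P = 111/2
  (0, 4) → P = 24
  (3, 4) → P = 165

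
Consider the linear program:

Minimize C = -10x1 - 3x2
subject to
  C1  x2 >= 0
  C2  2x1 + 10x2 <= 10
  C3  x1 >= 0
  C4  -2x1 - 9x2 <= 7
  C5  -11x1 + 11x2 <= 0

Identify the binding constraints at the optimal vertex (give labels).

Vertices and C = -10x1 - 3x2:
  (5, 0) → C = -50
  (0, 0) → C = 0
  (5/6, 5/6) → C = -65/6

The minimum is at (5, 0). Substituting into each constraint, equality holds for C1 and C2; the remaining constraints have slack.

C1 and C2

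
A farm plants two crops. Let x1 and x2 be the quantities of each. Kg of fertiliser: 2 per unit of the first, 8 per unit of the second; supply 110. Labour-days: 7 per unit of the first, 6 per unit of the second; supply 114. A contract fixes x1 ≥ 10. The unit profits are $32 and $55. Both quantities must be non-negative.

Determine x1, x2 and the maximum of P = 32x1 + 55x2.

Feasible corners and P = 32x1 + 55x2:
  (114/7, 0) → P = 3648/7
  (10, 0) → P = 320
  (10, 22/3) → P = 2170/3

x1 = 10, x2 = 22/3, maximum P = 2170/3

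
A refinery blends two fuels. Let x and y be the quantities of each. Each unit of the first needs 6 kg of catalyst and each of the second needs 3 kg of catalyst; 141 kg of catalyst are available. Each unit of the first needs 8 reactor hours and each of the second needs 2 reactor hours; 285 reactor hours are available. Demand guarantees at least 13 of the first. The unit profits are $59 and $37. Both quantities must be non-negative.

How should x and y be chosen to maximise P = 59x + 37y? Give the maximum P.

Vertices and P = 59x + 37y:
  (47/2, 0) → P = 2773/2
  (13, 0) → P = 767
  (13, 21) → P = 1544

The optimum lies where 6x + 3y = 141 and x = 13.
Solving simultaneously gives x = 13, y = 21.

x = 13, y = 21, maximum P = 1544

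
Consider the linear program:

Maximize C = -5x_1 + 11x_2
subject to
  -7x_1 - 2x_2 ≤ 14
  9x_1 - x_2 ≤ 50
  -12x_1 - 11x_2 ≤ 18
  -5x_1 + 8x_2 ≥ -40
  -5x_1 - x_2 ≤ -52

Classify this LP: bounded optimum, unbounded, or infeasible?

unbounded

From the feasible point (51/7, 109/7), moving in the direction (1, 9) keeps every constraint satisfied while C increases without bound.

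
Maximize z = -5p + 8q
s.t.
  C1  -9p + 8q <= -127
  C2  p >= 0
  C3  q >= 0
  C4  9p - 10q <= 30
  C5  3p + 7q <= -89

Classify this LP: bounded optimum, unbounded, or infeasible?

infeasible

The boundaries -9p + 8q = -127 and 9p - 10q = 30 meet at (515/9, 97/2), but that point violates 3p + 7q ≤ -89. Every candidate vertex is excluded by some other constraint, so the feasible region is empty.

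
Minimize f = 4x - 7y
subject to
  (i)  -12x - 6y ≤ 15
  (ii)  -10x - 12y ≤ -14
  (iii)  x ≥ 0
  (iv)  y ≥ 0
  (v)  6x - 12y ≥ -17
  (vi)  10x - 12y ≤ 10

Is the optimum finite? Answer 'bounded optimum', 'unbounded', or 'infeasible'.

Feasible corners and f = 4x - 7y:
  (0, 7/6) → f = -49/6
  (6/5, 1/6) → f = 109/30
  (0, 17/12) → f = -119/12
  (27/4, 115/24) → f = -157/24
The feasible region has finitely many vertices and no improving ray; the minimum is -119/12 at (0, 17/12).

bounded optimum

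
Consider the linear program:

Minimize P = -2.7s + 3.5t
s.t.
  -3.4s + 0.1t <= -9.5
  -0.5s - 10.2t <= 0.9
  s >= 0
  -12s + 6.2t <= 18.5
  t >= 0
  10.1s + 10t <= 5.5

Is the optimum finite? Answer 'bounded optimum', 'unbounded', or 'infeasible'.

The boundaries -3.4s + 0.1t = -9.5 and -12s + 6.2t = 18.5 meet at (6075/1988, 8845/994), but that point violates 10.1s + 10t ≤ 5.5. Every candidate vertex is excluded by some other constraint, so the feasible region is empty.

infeasible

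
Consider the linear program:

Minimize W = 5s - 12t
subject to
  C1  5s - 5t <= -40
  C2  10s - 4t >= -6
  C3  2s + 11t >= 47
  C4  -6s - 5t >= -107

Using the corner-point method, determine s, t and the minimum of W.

Extreme points and W = 5s - 12t:
  (13/3, 37/3) → W = -379/3
  (67/11, 155/11) → W = -1525/11
  (199/37, 553/37) → W = -5641/37

s = 199/37, t = 553/37, minimum W = -5641/37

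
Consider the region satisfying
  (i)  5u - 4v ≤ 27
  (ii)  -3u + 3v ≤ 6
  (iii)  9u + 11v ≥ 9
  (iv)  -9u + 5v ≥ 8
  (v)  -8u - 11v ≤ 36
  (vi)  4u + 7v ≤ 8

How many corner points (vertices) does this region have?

Of the 15 pairwise boundary intersections, those satisfying every inequality are:
  (-13/20, 27/20)
  (-6/11, 16/11)
  (-43/144, 17/16)
  (-16/83, 104/83)

4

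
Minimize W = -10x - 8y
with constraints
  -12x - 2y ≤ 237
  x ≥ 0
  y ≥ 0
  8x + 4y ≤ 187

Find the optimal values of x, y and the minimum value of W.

Corner points and W = -10x - 8y:
  (0, 0) → W = 0
  (0, 187/4) → W = -374
  (187/8, 0) → W = -935/4

x = 0, y = 187/4, minimum W = -374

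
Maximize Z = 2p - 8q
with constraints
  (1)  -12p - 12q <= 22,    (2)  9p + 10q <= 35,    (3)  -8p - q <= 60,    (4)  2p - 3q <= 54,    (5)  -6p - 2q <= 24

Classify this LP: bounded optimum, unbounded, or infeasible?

bounded optimum

Extreme points and Z = 2p - 8q:
  (97/10, -173/15) → Z = 335/3
  (-61/12, 13/4) → Z = -217/6
  (645/47, -416/47) → Z = 4618/47
  (-155/21, 71/7) → Z = -2014/21
The feasible region has finitely many vertices and no improving ray; the maximum is 335/3 at (97/10, -173/15).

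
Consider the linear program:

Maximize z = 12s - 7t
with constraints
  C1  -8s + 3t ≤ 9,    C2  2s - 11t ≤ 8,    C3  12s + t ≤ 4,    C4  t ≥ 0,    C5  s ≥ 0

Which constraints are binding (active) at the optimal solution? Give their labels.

C3 and C4

Corner points and z = 12s - 7t:
  (3/44, 35/11) → z = -236/11
  (0, 3) → z = -21
  (1/3, 0) → z = 4
  (0, 0) → z = 0

The maximum is at (1/3, 0). Substituting into each constraint, equality holds for C3 and C4; the remaining constraints have slack.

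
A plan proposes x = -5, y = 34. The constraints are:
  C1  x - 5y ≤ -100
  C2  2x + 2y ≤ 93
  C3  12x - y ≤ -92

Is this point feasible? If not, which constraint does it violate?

C1: -175 ≤ -100 ✓
C2: 58 ≤ 93 ✓
C3: -94 ≤ -92 ✓

feasible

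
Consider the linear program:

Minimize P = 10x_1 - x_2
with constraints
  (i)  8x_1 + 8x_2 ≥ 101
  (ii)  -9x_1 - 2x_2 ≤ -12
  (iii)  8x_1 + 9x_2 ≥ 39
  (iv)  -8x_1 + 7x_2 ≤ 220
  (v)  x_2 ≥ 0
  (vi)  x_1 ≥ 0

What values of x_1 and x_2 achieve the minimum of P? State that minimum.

Vertices and P = 10x_1 - x_2:
  (101/8, 0) → P = 505/4
  (0, 101/8) → P = -101/8
  (0, 220/7) → P = -220/7
The feasible region is unbounded (it extends along (1, 0), (7, 8)), but P strictly increases along every unbounded feasible direction, so there is no improving ray and the minimum is attained at a vertex.

x_1 = 0, x_2 = 220/7, minimum P = -220/7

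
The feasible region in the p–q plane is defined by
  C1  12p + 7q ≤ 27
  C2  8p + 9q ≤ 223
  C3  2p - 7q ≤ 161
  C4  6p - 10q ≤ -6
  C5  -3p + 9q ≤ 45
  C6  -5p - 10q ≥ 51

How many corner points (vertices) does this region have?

Intersecting each pair of boundary lines and keeping only the points that satisfy every inequality leaves:
  (-826/11, -489/11)
  (-588, -191)
  (-57/11, -138/55)
  (-303/25, 24/25)

4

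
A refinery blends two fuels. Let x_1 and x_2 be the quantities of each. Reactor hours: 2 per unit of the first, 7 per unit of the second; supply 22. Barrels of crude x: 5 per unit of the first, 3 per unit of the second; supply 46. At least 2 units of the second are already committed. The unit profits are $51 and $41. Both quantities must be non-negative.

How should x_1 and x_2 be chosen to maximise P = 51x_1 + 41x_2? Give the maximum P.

x_1 = 4, x_2 = 2, maximum P = 286

Extreme points and P = 51x_1 + 41x_2:
  (0, 22/7) → P = 902/7
  (0, 2) → P = 82
  (4, 2) → P = 286

The optimum lies where 2x_1 + 7x_2 = 22 and x_2 = 2.
Solving simultaneously gives x_1 = 4, x_2 = 2.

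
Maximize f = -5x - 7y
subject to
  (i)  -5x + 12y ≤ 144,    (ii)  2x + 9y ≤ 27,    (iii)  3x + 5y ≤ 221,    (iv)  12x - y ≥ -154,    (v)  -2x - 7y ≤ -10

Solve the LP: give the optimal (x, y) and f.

Vertices and f = -5x - 7y:
  (1854/17, -361/17) → f = -6743/17
  (-1359/110, 316/55) → f = 2371/110
  (1497/11, -412/11) → f = -4601/11
  (-534/43, 214/43) → f = 1172/43

x = -534/43, y = 214/43, maximum f = 1172/43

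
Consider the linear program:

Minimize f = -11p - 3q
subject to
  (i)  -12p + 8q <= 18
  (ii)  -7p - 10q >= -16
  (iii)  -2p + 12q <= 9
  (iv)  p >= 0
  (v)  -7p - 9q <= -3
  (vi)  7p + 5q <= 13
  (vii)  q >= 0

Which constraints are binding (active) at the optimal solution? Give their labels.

Extreme points and f = -11p - 3q:
  (51/52, 95/104) → f = -1407/104
  (10/7, 3/5) → f = -613/35
  (0, 3/4) → f = -9/4
  (0, 1/3) → f = -1
  (3/7, 0) → f = -33/7
  (13/7, 0) → f = -143/7

The minimum is at (13/7, 0). Substituting into each constraint, equality holds for (vi) and (vii); the remaining constraints have slack.

(vi) and (vii)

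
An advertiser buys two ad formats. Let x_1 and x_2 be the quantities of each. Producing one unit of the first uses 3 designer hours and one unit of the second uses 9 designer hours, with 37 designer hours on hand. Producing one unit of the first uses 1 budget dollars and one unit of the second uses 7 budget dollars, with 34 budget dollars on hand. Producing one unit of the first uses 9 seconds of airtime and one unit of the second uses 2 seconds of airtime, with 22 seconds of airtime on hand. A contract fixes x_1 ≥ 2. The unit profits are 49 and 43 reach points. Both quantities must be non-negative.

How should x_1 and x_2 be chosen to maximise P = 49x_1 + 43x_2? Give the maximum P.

Corner points and P = 49x_1 + 43x_2:
  (22/9, 0) → P = 1078/9
  (2, 0) → P = 98
  (2, 2) → P = 184

At the optimal vertex, 9x_1 + 2x_2 = 22 and x_1 = 2.
Solving simultaneously gives x_1 = 2, x_2 = 2.

x_1 = 2, x_2 = 2, maximum P = 184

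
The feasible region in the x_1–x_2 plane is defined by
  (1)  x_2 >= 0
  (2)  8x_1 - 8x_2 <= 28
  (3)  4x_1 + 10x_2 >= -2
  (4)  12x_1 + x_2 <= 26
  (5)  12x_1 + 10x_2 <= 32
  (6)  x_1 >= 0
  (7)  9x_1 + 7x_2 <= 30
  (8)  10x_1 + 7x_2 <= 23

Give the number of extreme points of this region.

5

Pairwise boundary intersections that survive every other constraint:
  (13/6, 0)
  (0, 0)
  (159/74, 8/37)
  (0, 16/5)
  (3/8, 11/4)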